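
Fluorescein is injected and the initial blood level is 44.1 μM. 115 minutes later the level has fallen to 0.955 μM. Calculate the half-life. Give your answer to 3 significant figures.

20.8 minutes

A/A₀ = 0.955/44.1 ≈ 0.021655.
n = log₂(46.178) ≈ 5.5291 half-lives elapsed in 115 minutes.
t½ = 115/5.5291 ≈ 20.799 minutes.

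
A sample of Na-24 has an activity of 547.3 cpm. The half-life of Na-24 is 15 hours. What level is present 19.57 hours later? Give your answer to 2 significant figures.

Number of half-lives: n = 19.57/15 ≈ 1.3047.
Remaining = 547.3 × (1/2)^1.3047 = 547.3 × 0.40481 ≈ 221.56 cpm.

220 cpm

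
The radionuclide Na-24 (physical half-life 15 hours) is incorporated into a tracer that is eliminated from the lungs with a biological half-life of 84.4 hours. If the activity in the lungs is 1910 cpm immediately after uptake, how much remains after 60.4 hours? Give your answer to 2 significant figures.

71 cpm

1/t_eff = 1/t_phys + 1/t_biol = 1/15 + 1/84.4 = 0.078515 per hour.
t_eff = 15 × 84.4 / (15 + 84.4) ≈ 12.736 hours.
Remaining = 1910 × (1/2)^(60.4/12.736) = 1910 × (1/2)^4.7423 ≈ 71.36 cpm.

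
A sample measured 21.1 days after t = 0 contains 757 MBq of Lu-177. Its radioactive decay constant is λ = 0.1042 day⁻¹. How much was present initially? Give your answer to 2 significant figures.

6800 MBq

t½ = ln 2 / λ = 0.69315 / 0.1042 ≈ 6.6521 days.
Number of half-lives elapsed: n = 21.1/6.6521 ≈ 3.1719.
A₀ = A × 2^n = 757 × 2^3.1719 = 757 × 9.0126 ≈ 6822.5 MBq.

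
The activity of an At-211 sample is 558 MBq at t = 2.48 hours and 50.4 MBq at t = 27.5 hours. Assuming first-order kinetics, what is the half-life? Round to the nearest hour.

7 hours

Over Δt = 27.5 − 2.48 = 25.02 hours, the level fell by a factor of 558/50.4 ≈ 11.071.
n = log₂(11.071) ≈ 3.4688 half-lives, so t½ = 25.02/3.4688 ≈ 7.2129 hours.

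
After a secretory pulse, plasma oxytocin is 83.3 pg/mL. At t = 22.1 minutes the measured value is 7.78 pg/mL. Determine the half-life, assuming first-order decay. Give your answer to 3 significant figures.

6.46 minutes

A/A₀ = 7.78/83.3 ≈ 0.093397.
n = log₂(10.707) ≈ 3.4205 half-lives elapsed in 22.1 minutes.
t½ = 22.1/3.4205 ≈ 6.4611 minutes.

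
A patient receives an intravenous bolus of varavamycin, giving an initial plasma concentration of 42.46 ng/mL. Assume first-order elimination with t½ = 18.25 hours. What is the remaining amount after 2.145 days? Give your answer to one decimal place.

Convert the elapsed time: 2.145 days = 51.48 hours.
Number of half-lives: n = 51.48/18.25 ≈ 2.8208.
Remaining = 42.46 × (1/2)^2.8208 = 42.46 × 0.14153 ≈ 6.0094 ng/mL.

6.0 ng/mL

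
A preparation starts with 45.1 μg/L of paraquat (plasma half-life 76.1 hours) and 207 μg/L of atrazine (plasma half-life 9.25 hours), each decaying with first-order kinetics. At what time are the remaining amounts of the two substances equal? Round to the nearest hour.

Set 45.1·(1/2)^(t/76.1) = 207·(1/2)^(t/9.25).
Taking log₂: log₂(45.1/207) = t·(1/76.1 − 1/9.25).
log₂(0.21787) = -2.1984; 1/76.1 − 1/9.25 = -0.094968.
t = -2.1984 / -0.094968 ≈ 23.149 hours.

23 hours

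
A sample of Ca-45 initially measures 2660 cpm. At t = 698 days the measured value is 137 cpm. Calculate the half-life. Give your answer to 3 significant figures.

163 days

A/A₀ = 137/2660 ≈ 0.051504.
n = log₂(19.416) ≈ 4.2792 half-lives elapsed in 698 days.
t½ = 698/4.2792 ≈ 163.12 days.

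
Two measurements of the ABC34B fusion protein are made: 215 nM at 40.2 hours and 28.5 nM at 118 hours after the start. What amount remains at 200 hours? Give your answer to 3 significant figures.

3.39 nM

Over Δt = 118 − 40.2 = 77.8 hours, the level fell by a factor of 215/28.5 ≈ 7.5439.
n = log₂(7.5439) ≈ 2.9153 half-lives, so t½ = 77.8/2.9153 ≈ 26.687 hours.
From t = 118 to t = 200: 28.5 × (1/2)^((200−118)/26.687) ≈ 3.3875 nM.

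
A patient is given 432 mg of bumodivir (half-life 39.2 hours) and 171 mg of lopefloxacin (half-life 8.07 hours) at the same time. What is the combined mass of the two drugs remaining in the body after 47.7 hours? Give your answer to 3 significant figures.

bumodivir: 432 × (1/2)^(47.7/39.2) = 432 × (1/2)^1.2168 ≈ 185.86 mg.
lopefloxacin: 171 × (1/2)^(47.7/8.07) = 171 × (1/2)^5.9108 ≈ 2.8423 mg.
Total = 185.86 + 2.8423 ≈ 188.7 mg.

189 mg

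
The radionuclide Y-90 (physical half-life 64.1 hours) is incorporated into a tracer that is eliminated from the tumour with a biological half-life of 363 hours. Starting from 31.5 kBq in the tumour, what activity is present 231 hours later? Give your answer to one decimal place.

1.7 kBq

1/t_eff = 1/t_phys + 1/t_biol = 1/64.1 + 1/363 = 0.018355 per hour.
t_eff = 64.1 × 363 / (64.1 + 363) ≈ 54.48 hours.
Remaining = 31.5 × (1/2)^(231/54.48) = 31.5 × (1/2)^4.2401 ≈ 1.6669 kBq.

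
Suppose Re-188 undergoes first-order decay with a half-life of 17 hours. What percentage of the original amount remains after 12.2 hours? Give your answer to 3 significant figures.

60.8%

n = 12.2/17 ≈ 0.71765 half-lives.
Fraction remaining = (1/2)^0.71765 ≈ 0.60809, i.e. 60.809%.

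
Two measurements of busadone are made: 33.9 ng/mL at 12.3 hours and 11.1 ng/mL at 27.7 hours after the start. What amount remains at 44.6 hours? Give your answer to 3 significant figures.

3.26 ng/mL

Over Δt = 27.7 − 12.3 = 15.4 hours, the level fell by a factor of 33.9/11.1 ≈ 3.0541.
n = log₂(3.0541) ≈ 1.6107 half-lives, so t½ = 15.4/1.6107 ≈ 9.5609 hours.
From t = 27.7 to t = 44.6: 11.1 × (1/2)^((44.6−27.7)/9.5609) ≈ 3.26 ng/mL.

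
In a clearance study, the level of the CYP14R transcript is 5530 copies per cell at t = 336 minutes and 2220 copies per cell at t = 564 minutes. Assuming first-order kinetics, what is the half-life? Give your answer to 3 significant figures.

Over Δt = 564 − 336 = 228 minutes, the level fell by a factor of 5530/2220 ≈ 2.491.
n = log₂(2.491) ≈ 1.3167 half-lives, so t½ = 228/1.3167 ≈ 173.16 minutes.

173 minutes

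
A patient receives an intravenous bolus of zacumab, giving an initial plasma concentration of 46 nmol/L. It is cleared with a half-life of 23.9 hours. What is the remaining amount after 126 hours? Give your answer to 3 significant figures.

1.19 nmol/L

Number of half-lives: n = 126/23.9 ≈ 5.272.
Remaining = 46 × (1/2)^5.272 = 46 × 0.025881 ≈ 1.1905 nmol/L.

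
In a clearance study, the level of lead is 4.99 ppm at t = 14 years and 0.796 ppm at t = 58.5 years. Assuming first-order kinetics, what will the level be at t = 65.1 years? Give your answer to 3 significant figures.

0.606 ppm

Over Δt = 58.5 − 14 = 44.5 years, the level fell by a factor of 4.99/0.796 ≈ 6.2688.
n = log₂(6.2688) ≈ 2.6482 half-lives, so t½ = 44.5/2.6482 ≈ 16.804 years.
From t = 58.5 to t = 65.1: 0.796 × (1/2)^((65.1−58.5)/16.804) ≈ 0.60629 ppm.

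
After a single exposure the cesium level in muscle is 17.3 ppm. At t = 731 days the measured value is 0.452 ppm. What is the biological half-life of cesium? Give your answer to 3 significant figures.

A/A₀ = 0.452/17.3 ≈ 0.026127.
n = log₂(38.274) ≈ 5.2583 half-lives elapsed in 731 days.
t½ = 731/5.2583 ≈ 139.02 days.

139 days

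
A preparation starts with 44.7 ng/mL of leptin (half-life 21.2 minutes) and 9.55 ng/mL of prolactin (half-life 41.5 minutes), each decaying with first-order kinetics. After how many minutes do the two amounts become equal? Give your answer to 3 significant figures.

Set 44.7·(1/2)^(t/21.2) = 9.55·(1/2)^(t/41.5).
Taking log₂: log₂(44.7/9.55) = t·(1/21.2 − 1/41.5).
log₂(4.6806) = 2.2267; 1/21.2 − 1/41.5 = 0.023073.
t = 2.2267 / 0.023073 ≈ 96.505 minutes.

96.5 minutes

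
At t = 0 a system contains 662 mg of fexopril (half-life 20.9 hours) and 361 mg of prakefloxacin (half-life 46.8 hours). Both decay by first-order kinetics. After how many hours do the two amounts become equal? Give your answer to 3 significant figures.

Set 662·(1/2)^(t/20.9) = 361·(1/2)^(t/46.8).
Taking log₂: log₂(662/361) = t·(1/20.9 − 1/46.8).
log₂(1.8338) = 0.87483; 1/20.9 − 1/46.8 = 0.026479.
t = 0.87483 / 0.026479 ≈ 33.038 hours.

33.0 hours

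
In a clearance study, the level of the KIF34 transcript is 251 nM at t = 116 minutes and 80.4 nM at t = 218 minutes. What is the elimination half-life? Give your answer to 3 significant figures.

62.1 minutes

Over Δt = 218 − 116 = 102 minutes, the level fell by a factor of 251/80.4 ≈ 3.1219.
n = log₂(3.1219) ≈ 1.6424 half-lives, so t½ = 102/1.6424 ≈ 62.103 minutes.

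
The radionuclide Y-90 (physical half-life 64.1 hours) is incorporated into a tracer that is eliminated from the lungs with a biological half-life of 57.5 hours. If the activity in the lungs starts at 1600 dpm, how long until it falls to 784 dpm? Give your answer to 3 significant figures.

31.2 hours

1/t_eff = 1/t_phys + 1/t_biol = 1/64.1 + 1/57.5 = 0.032992 per hour.
t_eff = 64.1 × 57.5 / (64.1 + 57.5) ≈ 30.31 hours.
n = log₂(1600/784) ≈ 1.0291; t = 1.0291 × 30.31 ≈ 31.194 hours.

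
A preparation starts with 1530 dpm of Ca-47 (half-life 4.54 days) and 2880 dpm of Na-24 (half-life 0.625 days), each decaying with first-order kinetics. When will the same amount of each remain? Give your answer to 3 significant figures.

0.661 days

Set 1530·(1/2)^(t/4.54) = 2880·(1/2)^(t/0.625).
Taking log₂: log₂(1530/2880) = t·(1/4.54 − 1/0.625).
log₂(0.53125) = -0.91254; 1/4.54 − 1/0.625 = -1.3797.
t = -0.91254 / -1.3797 ≈ 0.66139 days.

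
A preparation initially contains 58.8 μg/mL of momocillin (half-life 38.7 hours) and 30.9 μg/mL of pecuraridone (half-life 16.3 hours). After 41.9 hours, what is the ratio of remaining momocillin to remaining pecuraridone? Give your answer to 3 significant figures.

5.34

momocillin: 58.8 × (1/2)^(41.9/38.7) = 58.8 × (1/2)^1.0827 ≈ 27.762 μg/mL.
pecuraridone: 30.9 × (1/2)^(41.9/16.3) = 30.9 × (1/2)^2.5706 ≈ 5.2017 μg/mL.
Ratio ≈ 27.762 / 5.2017 ≈ 5.3372.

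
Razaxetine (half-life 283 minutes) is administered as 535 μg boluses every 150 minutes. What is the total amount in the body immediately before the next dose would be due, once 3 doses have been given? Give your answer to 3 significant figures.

805 μg

The 3 doses were given 450, 300, 150 minutes ago.
Total = 535·(1/2)^(450/283) + 535·(1/2)^(300/283) + 535·(1/2)^(150/283)
      = 177.7 + 256.59 + 370.51 ≈ 804.8 μg.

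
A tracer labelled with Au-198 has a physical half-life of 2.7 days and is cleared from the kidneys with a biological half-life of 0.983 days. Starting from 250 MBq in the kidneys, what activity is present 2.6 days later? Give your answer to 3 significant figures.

20.5 MBq

1/t_eff = 1/t_phys + 1/t_biol = 1/2.7 + 1/0.983 = 1.3877 per day.
t_eff = 2.7 × 0.983 / (2.7 + 0.983) ≈ 0.72064 days.
Remaining = 250 × (1/2)^(2.6/0.72064) = 250 × (1/2)^3.6079 ≈ 20.504 MBq.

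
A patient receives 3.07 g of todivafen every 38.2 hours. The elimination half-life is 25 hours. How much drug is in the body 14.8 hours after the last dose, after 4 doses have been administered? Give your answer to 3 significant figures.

3.07 g

The 4 doses were given 129.4, 91.2, 53, 14.8 hours ago.
Total = 3.07·(1/2)^(129.4/25) + 3.07·(1/2)^(91.2/25) + 3.07·(1/2)^(53/25) + 3.07·(1/2)^(14.8/25)
      = 0.084919 + 0.2449 + 0.70624 + 2.0367 ≈ 3.0728 g.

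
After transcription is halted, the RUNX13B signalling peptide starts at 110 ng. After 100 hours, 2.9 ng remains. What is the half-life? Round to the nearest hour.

A/A₀ = 2.9/110 ≈ 0.026364.
n = log₂(37.931) ≈ 5.2453 half-lives elapsed in 100 hours.
t½ = 100/5.2453 ≈ 19.065 hours.

19 hours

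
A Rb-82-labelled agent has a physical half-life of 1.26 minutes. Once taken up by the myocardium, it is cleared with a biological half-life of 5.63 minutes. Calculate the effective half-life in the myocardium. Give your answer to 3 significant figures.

1.03 minutes

1/t_eff = 1/t_phys + 1/t_biol = 1/1.26 + 1/5.63 = 0.97127 per minute.
t_eff = 1.26 × 5.63 / (1.26 + 5.63) ≈ 1.0296 minutes.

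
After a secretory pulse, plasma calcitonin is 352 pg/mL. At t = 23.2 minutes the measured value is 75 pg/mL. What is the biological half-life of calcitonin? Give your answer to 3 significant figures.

10.4 minutes

A/A₀ = 75/352 ≈ 0.21307.
n = log₂(4.6933) ≈ 2.2306 half-lives elapsed in 23.2 minutes.
t½ = 23.2/2.2306 ≈ 10.401 minutes.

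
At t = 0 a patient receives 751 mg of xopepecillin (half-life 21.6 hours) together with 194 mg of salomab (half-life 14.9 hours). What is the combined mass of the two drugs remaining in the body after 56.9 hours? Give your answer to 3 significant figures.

135 mg

xopepecillin: 751 × (1/2)^(56.9/21.6) = 751 × (1/2)^2.6343 ≈ 120.96 mg.
salomab: 194 × (1/2)^(56.9/14.9) = 194 × (1/2)^3.8188 ≈ 13.748 mg.
Total = 120.96 + 13.748 ≈ 134.71 mg.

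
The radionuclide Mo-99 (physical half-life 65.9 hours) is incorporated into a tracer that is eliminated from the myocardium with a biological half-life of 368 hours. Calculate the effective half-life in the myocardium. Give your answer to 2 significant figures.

1/t_eff = 1/t_phys + 1/t_biol = 1/65.9 + 1/368 = 0.017892 per hour.
t_eff = 65.9 × 368 / (65.9 + 368) ≈ 55.891 hours.

56 hours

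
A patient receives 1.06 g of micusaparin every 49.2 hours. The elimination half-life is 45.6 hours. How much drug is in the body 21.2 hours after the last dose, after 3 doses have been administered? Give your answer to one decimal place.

1.3 g

The 3 doses were given 119.6, 70.4, 21.2 hours ago.
Total = 1.06·(1/2)^(119.6/45.6) + 1.06·(1/2)^(70.4/45.6) + 1.06·(1/2)^(21.2/45.6)
      = 0.17209 + 0.36354 + 0.76799 ≈ 1.3036 g.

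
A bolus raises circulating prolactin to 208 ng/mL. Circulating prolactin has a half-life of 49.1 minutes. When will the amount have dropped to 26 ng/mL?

147.3 minutes

26/208 = 1/8, so 3 half-lives have elapsed.
t = 3 × 49.1 = 147.3 minutes.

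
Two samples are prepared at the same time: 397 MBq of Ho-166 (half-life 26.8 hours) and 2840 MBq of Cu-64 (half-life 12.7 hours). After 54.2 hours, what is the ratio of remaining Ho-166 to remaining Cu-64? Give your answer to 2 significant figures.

Ho-166: 397 × (1/2)^(54.2/26.8) = 397 × (1/2)^2.0224 ≈ 97.722 MBq.
Cu-64: 2840 × (1/2)^(54.2/12.7) = 2840 × (1/2)^4.2677 ≈ 147.44 MBq.
Ratio ≈ 97.722 / 147.44 ≈ 0.6628.

0.66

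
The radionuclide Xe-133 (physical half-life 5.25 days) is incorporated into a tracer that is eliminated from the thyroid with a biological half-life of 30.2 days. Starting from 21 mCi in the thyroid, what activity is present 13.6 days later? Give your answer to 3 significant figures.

1/t_eff = 1/t_phys + 1/t_biol = 1/5.25 + 1/30.2 = 0.22359 per day.
t_eff = 5.25 × 30.2 / (5.25 + 30.2) ≈ 4.4725 days.
Remaining = 21 × (1/2)^(13.6/4.4725) = 21 × (1/2)^3.0408 ≈ 2.5518 mCi.

2.55 mCi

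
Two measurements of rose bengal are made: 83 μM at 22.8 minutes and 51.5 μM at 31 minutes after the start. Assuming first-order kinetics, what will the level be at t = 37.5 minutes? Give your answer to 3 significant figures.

35.3 μM

Over Δt = 31 − 22.8 = 8.2 minutes, the level fell by a factor of 83/51.5 ≈ 1.6117.
n = log₂(1.6117) ≈ 0.68854 half-lives, so t½ = 8.2/0.68854 ≈ 11.909 minutes.
From t = 31 to t = 37.5: 51.5 × (1/2)^((37.5−31)/11.909) ≈ 35.278 μM.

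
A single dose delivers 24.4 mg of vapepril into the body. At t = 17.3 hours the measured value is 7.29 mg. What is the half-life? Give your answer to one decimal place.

9.9 hours

A/A₀ = 7.29/24.4 ≈ 0.29877.
n = log₂(3.3471) ≈ 1.7429 half-lives elapsed in 17.3 hours.
t½ = 17.3/1.7429 ≈ 9.926 hours.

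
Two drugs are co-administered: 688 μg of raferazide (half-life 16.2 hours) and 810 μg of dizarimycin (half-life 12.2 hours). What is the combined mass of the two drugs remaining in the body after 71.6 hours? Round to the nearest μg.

raferazide: 688 × (1/2)^(71.6/16.2) = 688 × (1/2)^4.4198 ≈ 32.145 μg.
dizarimycin: 810 × (1/2)^(71.6/12.2) = 810 × (1/2)^5.8689 ≈ 13.861 μg.
Total = 32.145 + 13.861 ≈ 46.005 μg.

46 μg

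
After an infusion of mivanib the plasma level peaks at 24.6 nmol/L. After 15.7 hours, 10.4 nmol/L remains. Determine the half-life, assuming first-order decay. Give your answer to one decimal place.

A/A₀ = 10.4/24.6 ≈ 0.42276.
n = log₂(2.3654) ≈ 1.2421 half-lives elapsed in 15.7 hours.
t½ = 15.7/1.2421 ≈ 12.64 hours.

12.6 hours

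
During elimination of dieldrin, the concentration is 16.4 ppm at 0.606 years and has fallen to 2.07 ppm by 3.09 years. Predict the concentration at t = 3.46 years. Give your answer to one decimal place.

1.5 ppm

Over Δt = 3.09 − 0.606 = 2.484 years, the level fell by a factor of 16.4/2.07 ≈ 7.9227.
n = log₂(7.9227) ≈ 2.986 half-lives, so t½ = 2.484/2.986 ≈ 0.83188 years.
From t = 3.09 to t = 3.46: 2.07 × (1/2)^((3.46−3.09)/0.83188) ≈ 1.5208 ppm.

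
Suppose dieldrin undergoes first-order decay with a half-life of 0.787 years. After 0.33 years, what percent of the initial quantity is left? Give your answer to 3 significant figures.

74.8%

n = 0.33/0.787 ≈ 0.41931 half-lives.
Fraction remaining = (1/2)^0.41931 ≈ 0.74778, i.e. 74.778%.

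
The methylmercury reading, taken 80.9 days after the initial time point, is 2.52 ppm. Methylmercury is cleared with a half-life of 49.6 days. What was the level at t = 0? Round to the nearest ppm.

8 ppm

Number of half-lives elapsed: n = 80.9/49.6 ≈ 1.631.
A₀ = A × 2^n = 2.52 × 2^1.631 = 2.52 × 3.0974 ≈ 7.8054 ppm.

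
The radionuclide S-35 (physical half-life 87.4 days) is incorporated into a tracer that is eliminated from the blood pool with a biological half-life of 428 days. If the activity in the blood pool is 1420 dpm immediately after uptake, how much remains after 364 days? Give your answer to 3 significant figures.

43.9 dpm

1/t_eff = 1/t_phys + 1/t_biol = 1/87.4 + 1/428 = 0.013778 per day.
t_eff = 87.4 × 428 / (87.4 + 428) ≈ 72.579 days.
Remaining = 1420 × (1/2)^(364/72.579) = 1420 × (1/2)^5.0152 ≈ 43.909 dpm.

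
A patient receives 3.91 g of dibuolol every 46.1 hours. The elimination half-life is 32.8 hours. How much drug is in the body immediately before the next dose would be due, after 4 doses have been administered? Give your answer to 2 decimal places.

2.32 g

The 4 doses were given 184.4, 138.3, 92.2, 46.1 hours ago.
Total = 3.91·(1/2)^(184.4/32.8) + 3.91·(1/2)^(138.3/32.8) + 3.91·(1/2)^(92.2/32.8) + 3.91·(1/2)^(46.1/32.8)
      = 0.079396 + 0.21033 + 0.55717 + 1.476 ≈ 2.3229 g.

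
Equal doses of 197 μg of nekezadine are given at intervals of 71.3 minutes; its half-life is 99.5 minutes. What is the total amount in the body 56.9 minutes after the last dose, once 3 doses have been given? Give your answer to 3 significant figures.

262 μg

The 3 doses were given 199.5, 128.2, 56.9 minutes ago.
Total = 197·(1/2)^(199.5/99.5) + 197·(1/2)^(128.2/99.5) + 197·(1/2)^(56.9/99.5)
      = 49.079 + 80.65 + 132.53 ≈ 262.26 μg.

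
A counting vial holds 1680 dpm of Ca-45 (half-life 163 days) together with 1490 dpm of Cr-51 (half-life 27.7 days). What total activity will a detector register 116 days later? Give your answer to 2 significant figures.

1100 dpm

Ca-45: 1680 × (1/2)^(116/163) = 1680 × (1/2)^0.71166 ≈ 1025.8 dpm.
Cr-51: 1490 × (1/2)^(116/27.7) = 1490 × (1/2)^4.1877 ≈ 81.763 dpm.
Total = 1025.8 + 81.763 ≈ 1107.6 dpm.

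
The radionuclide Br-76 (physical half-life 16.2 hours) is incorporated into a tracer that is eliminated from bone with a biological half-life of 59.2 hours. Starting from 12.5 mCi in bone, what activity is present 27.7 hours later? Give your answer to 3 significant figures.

1/t_eff = 1/t_phys + 1/t_biol = 1/16.2 + 1/59.2 = 0.07862 per hour.
t_eff = 16.2 × 59.2 / (16.2 + 59.2) ≈ 12.719 hours.
Remaining = 12.5 × (1/2)^(27.7/12.719) = 12.5 × (1/2)^2.1778 ≈ 2.7627 mCi.

2.76 mCi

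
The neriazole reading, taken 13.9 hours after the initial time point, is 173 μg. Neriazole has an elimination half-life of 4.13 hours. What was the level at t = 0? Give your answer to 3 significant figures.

Number of half-lives elapsed: n = 13.9/4.13 ≈ 3.3656.
A₀ = A × 2^n = 173 × 2^3.3656 = 173 × 10.307 ≈ 1783.2 μg.

1780 μg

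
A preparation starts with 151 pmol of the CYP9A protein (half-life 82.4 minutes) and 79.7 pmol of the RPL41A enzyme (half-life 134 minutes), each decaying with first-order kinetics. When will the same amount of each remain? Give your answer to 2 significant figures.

Set 151·(1/2)^(t/82.4) = 79.7·(1/2)^(t/134).
Taking log₂: log₂(151/79.7) = t·(1/82.4 − 1/134).
log₂(1.8946) = 0.9219; 1/82.4 − 1/134 = 0.0046732.
t = 0.9219 / 0.0046732 ≈ 197.27 minutes.

200 minutes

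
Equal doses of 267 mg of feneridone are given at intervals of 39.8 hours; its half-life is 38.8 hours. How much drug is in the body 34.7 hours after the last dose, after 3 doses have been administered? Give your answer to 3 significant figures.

249 mg

The 3 doses were given 114.3, 74.5, 34.7 hours ago.
Total = 267·(1/2)^(114.3/38.8) + 267·(1/2)^(74.5/38.8) + 267·(1/2)^(34.7/38.8)
      = 34.651 + 70.551 + 143.65 ≈ 248.85 mg.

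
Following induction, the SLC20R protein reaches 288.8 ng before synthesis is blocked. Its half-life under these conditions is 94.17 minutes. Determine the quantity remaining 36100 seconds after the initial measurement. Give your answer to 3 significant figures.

Convert the elapsed time: 36100 seconds = 601.667 minutes.
Number of half-lives: n = 601.667/94.17 ≈ 6.3892.
Remaining = 288.8 × (1/2)^6.3892 = 288.8 × 0.011931 ≈ 3.4456 ng.

3.45 ng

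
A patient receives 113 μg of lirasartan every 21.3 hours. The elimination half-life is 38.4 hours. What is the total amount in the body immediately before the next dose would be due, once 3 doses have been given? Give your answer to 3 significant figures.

165 μg

The 3 doses were given 63.9, 42.6, 21.3 hours ago.
Total = 113·(1/2)^(63.9/38.4) + 113·(1/2)^(42.6/38.4) + 113·(1/2)^(21.3/38.4)
      = 35.657 + 52.375 + 76.931 ≈ 164.96 μg.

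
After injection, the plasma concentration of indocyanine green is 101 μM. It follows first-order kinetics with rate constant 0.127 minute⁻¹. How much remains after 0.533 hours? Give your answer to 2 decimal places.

1.74 μM

t½ = ln 2 / λ = 0.69315 / 0.127 ≈ 5.4579 minutes.
Convert the elapsed time: 0.533 hours = 31.98 minutes.
Number of half-lives: n = 31.98/5.4579 ≈ 5.8594.
Remaining = 101 × (1/2)^5.8594 = 101 × 0.017224 ≈ 1.7396 μM.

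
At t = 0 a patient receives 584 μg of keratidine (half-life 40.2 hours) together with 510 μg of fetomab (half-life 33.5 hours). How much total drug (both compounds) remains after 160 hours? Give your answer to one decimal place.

55.6 μg

keratidine: 584 × (1/2)^(160/40.2) = 584 × (1/2)^3.9801 ≈ 37.007 μg.
fetomab: 510 × (1/2)^(160/33.5) = 510 × (1/2)^4.7761 ≈ 18.613 μg.
Total = 37.007 + 18.613 ≈ 55.62 μg.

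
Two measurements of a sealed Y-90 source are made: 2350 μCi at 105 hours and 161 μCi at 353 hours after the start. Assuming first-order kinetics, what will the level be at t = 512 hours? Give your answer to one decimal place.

Over Δt = 353 − 105 = 248 hours, the level fell by a factor of 2350/161 ≈ 14.596.
n = log₂(14.596) ≈ 3.8675 half-lives, so t½ = 248/3.8675 ≈ 64.124 hours.
From t = 353 to t = 512: 161 × (1/2)^((512−353)/64.124) ≈ 28.867 μCi.

28.9 μCi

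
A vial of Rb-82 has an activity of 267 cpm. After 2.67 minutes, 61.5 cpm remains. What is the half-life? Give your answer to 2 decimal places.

1.26 minutes

A/A₀ = 61.5/267 ≈ 0.23034.
n = log₂(4.3415) ≈ 2.1182 half-lives elapsed in 2.67 minutes.
t½ = 2.67/2.1182 ≈ 1.2605 minutes.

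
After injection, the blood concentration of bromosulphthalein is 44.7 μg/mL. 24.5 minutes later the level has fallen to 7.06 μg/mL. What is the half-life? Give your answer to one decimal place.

9.2 minutes

A/A₀ = 7.06/44.7 ≈ 0.15794.
n = log₂(6.3314) ≈ 2.6625 half-lives elapsed in 24.5 minutes.
t½ = 24.5/2.6625 ≈ 9.2018 minutes.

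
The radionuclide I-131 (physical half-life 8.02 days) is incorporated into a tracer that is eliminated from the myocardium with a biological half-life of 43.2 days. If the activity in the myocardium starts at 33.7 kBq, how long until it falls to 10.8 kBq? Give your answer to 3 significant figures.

11.1 days

1/t_eff = 1/t_phys + 1/t_biol = 1/8.02 + 1/43.2 = 0.14784 per day.
t_eff = 8.02 × 43.2 / (8.02 + 43.2) ≈ 6.7642 days.
n = log₂(33.7/10.8) ≈ 1.6417; t = 1.6417 × 6.7642 ≈ 11.105 days.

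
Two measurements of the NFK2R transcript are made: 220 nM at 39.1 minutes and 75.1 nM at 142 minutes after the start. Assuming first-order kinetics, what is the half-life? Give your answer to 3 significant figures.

Over Δt = 142 − 39.1 = 102.9 minutes, the level fell by a factor of 220/75.1 ≈ 2.9294.
n = log₂(2.9294) ≈ 1.5506 half-lives, so t½ = 102.9/1.5506 ≈ 66.361 minutes.

66.4 minutes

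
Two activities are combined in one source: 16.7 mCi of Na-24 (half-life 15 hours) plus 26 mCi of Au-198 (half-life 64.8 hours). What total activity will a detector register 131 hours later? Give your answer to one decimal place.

Na-24: 16.7 × (1/2)^(131/15) = 16.7 × (1/2)^8.7333 ≈ 0.039239 mCi.
Au-198: 26 × (1/2)^(131/64.8) = 26 × (1/2)^2.0216 ≈ 6.4034 mCi.
Total = 0.039239 + 6.4034 ≈ 6.4426 mCi.

6.4 mCi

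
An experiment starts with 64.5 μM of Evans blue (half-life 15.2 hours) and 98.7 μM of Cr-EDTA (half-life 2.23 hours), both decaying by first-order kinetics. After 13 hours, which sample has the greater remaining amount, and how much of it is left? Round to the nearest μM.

Evans blue, 36 μM

Evans blue: 64.5 × (1/2)^0.85526 ≈ 35.653 μM.
Cr-EDTA: 98.7 × (1/2)^5.8296 ≈ 1.7355 μM.
Evans blue has more remaining, at ≈ 35.653 μM.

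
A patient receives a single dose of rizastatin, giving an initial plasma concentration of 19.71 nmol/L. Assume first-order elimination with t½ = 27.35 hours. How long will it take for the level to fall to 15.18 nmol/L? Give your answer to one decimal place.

10.3 hours

Fraction remaining = 15.18/19.71 ≈ 0.77017.
n = log₂(19.71/15.18) = ln(1.2984)/ln 2 ≈ 0.37676 half-lives.
t = n × t½ = 0.37676 × 27.35 ≈ 10.304 hours.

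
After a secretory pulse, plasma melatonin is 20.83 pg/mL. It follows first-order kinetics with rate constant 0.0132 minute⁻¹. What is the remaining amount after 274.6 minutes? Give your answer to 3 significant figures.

t½ = ln 2 / k = 0.69315 / 0.0132 ≈ 52.511 minutes.
Number of half-lives: n = 274.6/52.511 ≈ 5.2294.
Remaining = 20.83 × (1/2)^5.2294 = 20.83 × 0.026657 ≈ 0.55526 pg/mL.

0.555 pg/mL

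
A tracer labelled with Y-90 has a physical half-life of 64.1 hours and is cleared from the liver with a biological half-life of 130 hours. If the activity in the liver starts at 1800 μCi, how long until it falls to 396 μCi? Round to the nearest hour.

1/t_eff = 1/t_phys + 1/t_biol = 1/64.1 + 1/130 = 0.023293 per hour.
t_eff = 64.1 × 130 / (64.1 + 130) ≈ 42.931 hours.
n = log₂(1800/396) ≈ 2.1844; t = 2.1844 × 42.931 ≈ 93.781 hours.

94 hours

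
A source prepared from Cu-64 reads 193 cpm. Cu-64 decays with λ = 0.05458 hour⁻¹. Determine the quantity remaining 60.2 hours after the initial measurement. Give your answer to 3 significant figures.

7.22 cpm

t½ = ln 2 / λ = 0.69315 / 0.05458 ≈ 12.7 hours.
Number of half-lives: n = 60.2/12.7 ≈ 4.7403.
Remaining = 193 × (1/2)^4.7403 = 193 × 0.037414 ≈ 7.2209 cpm.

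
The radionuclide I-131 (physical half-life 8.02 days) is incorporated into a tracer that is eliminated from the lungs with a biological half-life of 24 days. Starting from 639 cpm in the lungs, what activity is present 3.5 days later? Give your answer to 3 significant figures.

1/t_eff = 1/t_phys + 1/t_biol = 1/8.02 + 1/24 = 0.16635 per day.
t_eff = 8.02 × 24 / (8.02 + 24) ≈ 6.0112 days.
Remaining = 639 × (1/2)^(3.5/6.0112) = 639 × (1/2)^0.58224 ≈ 426.8 cpm.

427 cpm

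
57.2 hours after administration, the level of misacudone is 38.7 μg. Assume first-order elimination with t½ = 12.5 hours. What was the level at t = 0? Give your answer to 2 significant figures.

Number of half-lives elapsed: n = 57.2/12.5 ≈ 4.576.
A₀ = A × 2^n = 38.7 × 2^4.576 = 38.7 × 23.851 ≈ 923.05 μg.

920 μg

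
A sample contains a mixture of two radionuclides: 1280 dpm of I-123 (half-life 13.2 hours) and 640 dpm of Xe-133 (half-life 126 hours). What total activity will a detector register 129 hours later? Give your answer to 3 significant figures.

I-123: 1280 × (1/2)^(129/13.2) = 1280 × (1/2)^9.7727 ≈ 1.4633 dpm.
Xe-133: 640 × (1/2)^(129/126) = 640 × (1/2)^1.0238 ≈ 314.76 dpm.
Total = 1.4633 + 314.76 ≈ 316.23 dpm.

316 dpm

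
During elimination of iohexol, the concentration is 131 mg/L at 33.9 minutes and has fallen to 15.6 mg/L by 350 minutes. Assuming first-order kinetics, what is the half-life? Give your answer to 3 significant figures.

103 minutes

Over Δt = 350 − 33.9 = 316.1 minutes, the level fell by a factor of 131/15.6 ≈ 8.3974.
n = log₂(8.3974) ≈ 3.0699 half-lives, so t½ = 316.1/3.0699 ≈ 102.97 minutes.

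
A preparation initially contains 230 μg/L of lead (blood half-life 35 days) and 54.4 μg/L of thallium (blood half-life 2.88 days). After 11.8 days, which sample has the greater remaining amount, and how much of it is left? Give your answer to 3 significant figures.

lead: 230 × (1/2)^0.33714 ≈ 182.07 μg/L.
thallium: 54.4 × (1/2)^4.0972 ≈ 3.1784 μg/L.
Lead has more remaining, at ≈ 182.07 μg/L.

lead, 182 μg/L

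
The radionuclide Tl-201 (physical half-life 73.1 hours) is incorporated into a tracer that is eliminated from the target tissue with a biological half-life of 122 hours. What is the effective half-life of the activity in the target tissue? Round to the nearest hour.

1/t_eff = 1/t_phys + 1/t_biol = 1/73.1 + 1/122 = 0.021877 per hour.
t_eff = 73.1 × 122 / (73.1 + 122) ≈ 45.711 hours.

46 hours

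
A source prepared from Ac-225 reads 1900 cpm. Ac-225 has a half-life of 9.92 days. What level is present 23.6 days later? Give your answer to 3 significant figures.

Number of half-lives: n = 23.6/9.92 ≈ 2.379.
Remaining = 1900 × (1/2)^2.379 = 1900 × 0.19224 ≈ 365.25 cpm.

365 cpm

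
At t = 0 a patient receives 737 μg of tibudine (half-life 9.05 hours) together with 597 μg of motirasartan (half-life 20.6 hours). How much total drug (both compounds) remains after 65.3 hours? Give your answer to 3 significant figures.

71.3 μg

tibudine: 737 × (1/2)^(65.3/9.05) = 737 × (1/2)^7.2155 ≈ 4.959 μg.
motirasartan: 597 × (1/2)^(65.3/20.6) = 597 × (1/2)^3.1699 ≈ 66.334 μg.
Total = 4.959 + 66.334 ≈ 71.293 μg.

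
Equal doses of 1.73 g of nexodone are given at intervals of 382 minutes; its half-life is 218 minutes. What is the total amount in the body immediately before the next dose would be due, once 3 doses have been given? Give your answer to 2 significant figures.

The 3 doses were given 1146, 764, 382 minutes ago.
Total = 1.73·(1/2)^(1146/218) + 1.73·(1/2)^(764/218) + 1.73·(1/2)^(382/218)
      = 0.045245 + 0.15243 + 0.51352 ≈ 0.71119 g.

0.71 g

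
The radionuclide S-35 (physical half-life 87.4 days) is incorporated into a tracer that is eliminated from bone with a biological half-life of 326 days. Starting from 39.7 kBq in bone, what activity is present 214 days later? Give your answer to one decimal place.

4.6 kBq

1/t_eff = 1/t_phys + 1/t_biol = 1/87.4 + 1/326 = 0.014509 per day.
t_eff = 87.4 × 326 / (87.4 + 326) ≈ 68.922 days.
Remaining = 39.7 × (1/2)^(214/68.922) = 39.7 × (1/2)^3.105 ≈ 4.6143 kBq.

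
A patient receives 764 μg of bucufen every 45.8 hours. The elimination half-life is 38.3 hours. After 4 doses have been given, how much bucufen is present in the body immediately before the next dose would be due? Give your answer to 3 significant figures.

The 4 doses were given 183.2, 137.4, 91.6, 45.8 hours ago.
Total = 764·(1/2)^(183.2/38.3) + 764·(1/2)^(137.4/38.3) + 764·(1/2)^(91.6/38.3) + 764·(1/2)^(45.8/38.3)
      = 27.745 + 63.556 + 145.59 + 333.51 ≈ 570.41 μg.

570 μg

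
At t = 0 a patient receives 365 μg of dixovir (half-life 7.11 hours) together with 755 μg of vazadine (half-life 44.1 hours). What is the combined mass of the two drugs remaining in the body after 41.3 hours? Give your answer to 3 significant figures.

401 μg

dixovir: 365 × (1/2)^(41.3/7.11) = 365 × (1/2)^5.8087 ≈ 6.5117 μg.
vazadine: 755 × (1/2)^(41.3/44.1) = 755 × (1/2)^0.93651 ≈ 394.48 μg.
Total = 6.5117 + 394.48 ≈ 401 μg.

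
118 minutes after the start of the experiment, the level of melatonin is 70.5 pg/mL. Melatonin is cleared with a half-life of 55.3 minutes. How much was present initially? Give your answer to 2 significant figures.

310 pg/mL

Number of half-lives elapsed: n = 118/55.3 ≈ 2.1338.
A₀ = A × 2^n = 70.5 × 2^2.1338 = 70.5 × 4.3888 ≈ 309.41 pg/mL.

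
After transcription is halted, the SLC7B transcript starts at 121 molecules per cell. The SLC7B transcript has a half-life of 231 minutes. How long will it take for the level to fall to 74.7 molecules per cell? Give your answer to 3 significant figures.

161 minutes

Fraction remaining = 74.7/121 ≈ 0.61736.
n = log₂(121/74.7) = ln(1.6198)/ln 2 ≈ 0.69583 half-lives.
t = n × t½ = 0.69583 × 231 ≈ 160.74 minutes.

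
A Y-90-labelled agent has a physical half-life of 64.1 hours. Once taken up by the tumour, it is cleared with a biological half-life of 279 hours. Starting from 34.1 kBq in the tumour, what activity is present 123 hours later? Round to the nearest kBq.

7 kBq

1/t_eff = 1/t_phys + 1/t_biol = 1/64.1 + 1/279 = 0.019185 per hour.
t_eff = 64.1 × 279 / (64.1 + 279) ≈ 52.124 hours.
Remaining = 34.1 × (1/2)^(123/52.124) = 34.1 × (1/2)^2.3597 ≈ 6.6436 kBq.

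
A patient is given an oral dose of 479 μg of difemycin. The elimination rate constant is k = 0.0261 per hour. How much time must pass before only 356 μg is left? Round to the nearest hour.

t½ = ln 2 / k = 0.69315 / 0.0261 ≈ 26.557 hours.
Fraction remaining = 356/479 ≈ 0.74322.
n = log₂(479/356) = ln(1.3455)/ln 2 ≈ 0.42815 half-lives.
t = n × t½ = 0.42815 × 26.557 ≈ 11.37 hours.

11 hours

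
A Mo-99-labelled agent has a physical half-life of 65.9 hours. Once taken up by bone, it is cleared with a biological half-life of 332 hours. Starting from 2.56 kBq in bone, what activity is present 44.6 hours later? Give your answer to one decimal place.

1.5 kBq

1/t_eff = 1/t_phys + 1/t_biol = 1/65.9 + 1/332 = 0.018187 per hour.
t_eff = 65.9 × 332 / (65.9 + 332) ≈ 54.986 hours.
Remaining = 2.56 × (1/2)^(44.6/54.986) = 2.56 × (1/2)^0.81112 ≈ 1.459 kBq.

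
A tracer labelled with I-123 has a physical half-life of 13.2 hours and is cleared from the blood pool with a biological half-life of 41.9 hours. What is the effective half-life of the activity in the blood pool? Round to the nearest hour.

1/t_eff = 1/t_phys + 1/t_biol = 1/13.2 + 1/41.9 = 0.099624 per hour.
t_eff = 13.2 × 41.9 / (13.2 + 41.9) ≈ 10.038 hours.

10 hours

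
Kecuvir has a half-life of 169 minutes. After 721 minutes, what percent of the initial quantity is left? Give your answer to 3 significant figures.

5.20%

n = 721/169 ≈ 4.2663 half-lives.
Fraction remaining = (1/2)^4.2663 ≈ 0.051967, i.e. 5.1967%.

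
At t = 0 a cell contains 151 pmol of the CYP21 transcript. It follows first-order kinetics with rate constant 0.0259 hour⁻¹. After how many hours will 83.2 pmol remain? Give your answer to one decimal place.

t½ = ln 2 / λ = 0.69315 / 0.0259 ≈ 26.762 hours.
Fraction remaining = 83.2/151 ≈ 0.55099.
n = log₂(151/83.2) = ln(1.8149)/ln 2 ≈ 0.85989 half-lives.
t = n × t½ = 0.85989 × 26.762 ≈ 23.013 hours.

23.0 hours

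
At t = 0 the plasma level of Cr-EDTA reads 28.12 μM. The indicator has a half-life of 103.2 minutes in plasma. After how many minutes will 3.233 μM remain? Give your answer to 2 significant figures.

Fraction remaining = 3.233/28.12 ≈ 0.11497.
n = log₂(28.12/3.233) = ln(8.6978)/ln 2 ≈ 3.1207 half-lives.
t = n × t½ = 3.1207 × 103.2 ≈ 322.05 minutes.

320 minutes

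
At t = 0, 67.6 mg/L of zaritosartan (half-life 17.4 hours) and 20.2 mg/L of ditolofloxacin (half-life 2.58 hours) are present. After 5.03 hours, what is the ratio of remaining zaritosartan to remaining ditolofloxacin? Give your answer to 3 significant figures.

10.6

zaritosartan: 67.6 × (1/2)^(5.03/17.4) = 67.6 × (1/2)^0.28908 ≈ 55.325 mg/L.
ditolofloxacin: 20.2 × (1/2)^(5.03/2.58) = 20.2 × (1/2)^1.9496 ≈ 5.2295 mg/L.
Ratio ≈ 55.325 / 5.2295 ≈ 10.58.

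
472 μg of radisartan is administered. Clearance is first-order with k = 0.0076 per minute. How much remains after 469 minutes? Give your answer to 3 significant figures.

13.4 μg

t½ = ln 2 / k = 0.69315 / 0.0076 ≈ 91.204 minutes.
Number of half-lives: n = 469/91.204 ≈ 5.1423.
Remaining = 472 × (1/2)^5.1423 = 472 × 0.028314 ≈ 13.364 μg.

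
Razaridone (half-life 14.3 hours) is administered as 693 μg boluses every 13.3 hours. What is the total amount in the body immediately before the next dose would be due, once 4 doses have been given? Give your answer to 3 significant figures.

The 4 doses were given 53.2, 39.9, 26.6, 13.3 hours ago.
Total = 693·(1/2)^(53.2/14.3) + 693·(1/2)^(39.9/14.3) + 693·(1/2)^(26.6/14.3) + 693·(1/2)^(13.3/14.3)
      = 52.58 + 100.18 + 190.89 + 363.71 ≈ 707.36 μg.

707 μg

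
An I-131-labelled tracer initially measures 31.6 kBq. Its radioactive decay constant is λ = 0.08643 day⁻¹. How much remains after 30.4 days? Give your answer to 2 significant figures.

t½ = ln 2 / λ = 0.69315 / 0.08643 ≈ 8.0198 days.
Number of half-lives: n = 30.4/8.0198 ≈ 3.7906.
Remaining = 31.6 × (1/2)^3.7906 = 31.6 × 0.072261 ≈ 2.2834 kBq.

2.3 kBq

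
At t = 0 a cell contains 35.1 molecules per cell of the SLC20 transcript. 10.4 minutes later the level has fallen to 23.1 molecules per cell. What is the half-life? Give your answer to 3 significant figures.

17.2 minutes

A/A₀ = 23.1/35.1 ≈ 0.65812.
n = log₂(1.5195) ≈ 0.60358 half-lives elapsed in 10.4 minutes.
t½ = 10.4/0.60358 ≈ 17.231 minutes.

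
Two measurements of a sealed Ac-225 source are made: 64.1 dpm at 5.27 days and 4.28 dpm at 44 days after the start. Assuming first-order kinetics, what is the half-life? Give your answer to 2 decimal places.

Over Δt = 44 − 5.27 = 38.73 days, the level fell by a factor of 64.1/4.28 ≈ 14.977.
n = log₂(14.977) ≈ 3.9046 half-lives, so t½ = 38.73/3.9046 ≈ 9.919 days.

9.92 days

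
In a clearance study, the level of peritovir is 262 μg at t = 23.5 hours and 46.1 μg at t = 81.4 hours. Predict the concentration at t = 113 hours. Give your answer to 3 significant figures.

Over Δt = 81.4 − 23.5 = 57.9 hours, the level fell by a factor of 262/46.1 ≈ 5.6833.
n = log₂(5.6833) ≈ 2.5067 half-lives, so t½ = 57.9/2.5067 ≈ 23.098 hours.
From t = 81.4 to t = 113: 46.1 × (1/2)^((113−81.4)/23.098) ≈ 17.859 μg.

17.9 μg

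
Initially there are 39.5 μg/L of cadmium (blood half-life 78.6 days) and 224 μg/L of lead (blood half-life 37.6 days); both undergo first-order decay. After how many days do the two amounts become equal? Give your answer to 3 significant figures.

Set 39.5·(1/2)^(t/78.6) = 224·(1/2)^(t/37.6).
Taking log₂: log₂(39.5/224) = t·(1/78.6 − 1/37.6).
log₂(0.17634) = -2.5036; 1/78.6 − 1/37.6 = -0.013873.
t = -2.5036 / -0.013873 ≈ 180.46 days.

180 days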